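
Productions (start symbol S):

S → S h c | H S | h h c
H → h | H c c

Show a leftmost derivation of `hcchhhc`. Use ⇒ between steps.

S⇒HS⇒HccS⇒hccS⇒hccHS⇒hcchS⇒hcchhhc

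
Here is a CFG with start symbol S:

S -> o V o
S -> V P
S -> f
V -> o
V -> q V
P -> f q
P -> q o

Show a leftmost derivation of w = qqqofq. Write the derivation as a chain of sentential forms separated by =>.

S => VP => qVP => qqVP => qqqVP => qqqoP => qqqofq

S => VP   [S -> V P]
VP => qVP   [V -> q V]
qVP => qqVP   [V -> q V]
qqVP => qqqVP   [V -> q V]
qqqVP => qqqoP   [V -> o]
qqqoP => qqqofq   [P -> f q]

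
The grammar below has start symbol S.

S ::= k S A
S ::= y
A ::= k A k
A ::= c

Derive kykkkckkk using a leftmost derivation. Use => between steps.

S => kSA => kyA => kykAk => kykkAkk => kykkkAkkk => kykkkckkk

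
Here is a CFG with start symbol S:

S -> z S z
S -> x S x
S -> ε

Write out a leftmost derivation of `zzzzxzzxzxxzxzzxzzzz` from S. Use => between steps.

S => zSz => zzSzz => zzzSzzz => zzzzSzzzz => zzzzxSxzzzz => zzzzxzSzxzzzz => zzzzxzzSzzxzzzz => zzzzxzzxSxzzxzzzz => zzzzxzzxzSzxzzxzzzz => zzzzxzzxzxSxzxzzxzzzz => zzzzxzzxzxxzxzzxzzzz

S => zSz   [S -> z S z]
zSz => zzSzz   [S -> z S z]
zzSzz => zzzSzzz   [S -> z S z]
zzzSzzz => zzzzSzzzz   [S -> z S z]
zzzzSzzzz => zzzzxSxzzzz   [S -> x S x]
zzzzxSxzzzz => zzzzxzSzxzzzz   [S -> z S z]
zzzzxzSzxzzzz => zzzzxzzSzzxzzzz   [S -> z S z]
zzzzxzzSzzxzzzz => zzzzxzzxSxzzxzzzz   [S -> x S x]
zzzzxzzxSxzzxzzzz => zzzzxzzxzSzxzzxzzzz   [S -> z S z]
zzzzxzzxzSzxzzxzzzz => zzzzxzzxzxSxzxzzxzzzz   [S -> x S x]
zzzzxzzxzxSxzxzzxzzzz => zzzzxzzxzxxzxzzxzzzz   [S -> ε]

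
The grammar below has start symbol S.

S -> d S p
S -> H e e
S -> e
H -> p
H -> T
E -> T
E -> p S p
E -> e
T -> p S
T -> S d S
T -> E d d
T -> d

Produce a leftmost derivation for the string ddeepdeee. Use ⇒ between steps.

S ⇒ Hee ⇒ Tee ⇒ SdSee ⇒ dSpdSee ⇒ dHeepdSee ⇒ dTeepdSee ⇒ ddeepdSee ⇒ ddeepdeee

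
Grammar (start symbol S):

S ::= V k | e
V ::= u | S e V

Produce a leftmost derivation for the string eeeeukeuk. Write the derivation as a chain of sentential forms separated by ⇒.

S ⇒ Vk ⇒ SeVk ⇒ eeVk ⇒ eeSeVk ⇒ eeVkeVk ⇒ eeSeVkeVk ⇒ eeeeVkeVk ⇒ eeeeukeVk ⇒ eeeeukeuk

S ⇒ Vk   [S ::= V k]
Vk ⇒ SeVk   [V ::= S e V]
SeVk ⇒ eeVk   [S ::= e]
eeVk ⇒ eeSeVk   [V ::= S e V]
eeSeVk ⇒ eeVkeVk   [S ::= V k]
eeVkeVk ⇒ eeSeVkeVk   [V ::= S e V]
eeSeVkeVk ⇒ eeeeVkeVk   [S ::= e]
eeeeVkeVk ⇒ eeeeukeVk   [V ::= u]
eeeeukeVk ⇒ eeeeukeuk   [V ::= u]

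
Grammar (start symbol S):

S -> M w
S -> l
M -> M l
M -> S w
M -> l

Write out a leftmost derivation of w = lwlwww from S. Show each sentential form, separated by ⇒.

S ⇒ Mw ⇒ Sww ⇒ Mwww ⇒ Mlwww ⇒ Swlwww ⇒ lwlwww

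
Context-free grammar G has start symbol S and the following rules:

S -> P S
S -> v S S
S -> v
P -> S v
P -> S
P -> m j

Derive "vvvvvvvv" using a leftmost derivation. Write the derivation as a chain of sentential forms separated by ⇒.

S ⇒ PS   [S -> P S]
PS ⇒ SS   [P -> S]
SS ⇒ vSSS   [S -> v S S]
vSSS ⇒ vvSSSS   [S -> v S S]
vvSSSS ⇒ vvvSSSSS   [S -> v S S]
vvvSSSSS ⇒ vvvvSSSS   [S -> v]
vvvvSSSS ⇒ vvvvvSSS   [S -> v]
vvvvvSSS ⇒ vvvvvvSS   [S -> v]
vvvvvvSS ⇒ vvvvvvvS   [S -> v]
vvvvvvvS ⇒ vvvvvvvv   [S -> v]

S ⇒ PS ⇒ SS ⇒ vSSS ⇒ vvSSSS ⇒ vvvSSSSS ⇒ vvvvSSSS ⇒ vvvvvSSS ⇒ vvvvvvSS ⇒ vvvvvvvS ⇒ vvvvvvvv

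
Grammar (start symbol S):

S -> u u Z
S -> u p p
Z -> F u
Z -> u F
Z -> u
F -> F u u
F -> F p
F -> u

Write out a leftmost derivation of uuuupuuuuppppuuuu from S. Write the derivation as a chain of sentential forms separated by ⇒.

S ⇒ uuZ   [S -> u u Z]
uuZ ⇒ uuuF   [Z -> u F]
uuuF ⇒ uuuFuu   [F -> F u u]
uuuFuu ⇒ uuuFuuuu   [F -> F u u]
uuuFuuuu ⇒ uuuFpuuuu   [F -> F p]
uuuFpuuuu ⇒ uuuFppuuuu   [F -> F p]
uuuFppuuuu ⇒ uuuFpppuuuu   [F -> F p]
uuuFpppuuuu ⇒ uuuFppppuuuu   [F -> F p]
uuuFppppuuuu ⇒ uuuFuuppppuuuu   [F -> F u u]
uuuFuuppppuuuu ⇒ uuuFuuuuppppuuuu   [F -> F u u]
uuuFuuuuppppuuuu ⇒ uuuFpuuuuppppuuuu   [F -> F p]
uuuFpuuuuppppuuuu ⇒ uuuupuuuuppppuuuu   [F -> u]

S ⇒ uuZ ⇒ uuuF ⇒ uuuFuu ⇒ uuuFuuuu ⇒ uuuFpuuuu ⇒ uuuFppuuuu ⇒ uuuFpppuuuu ⇒ uuuFppppuuuu ⇒ uuuFuuppppuuuu ⇒ uuuFuuuuppppuuuu ⇒ uuuFpuuuuppppuuuu ⇒ uuuupuuuuppppuuuu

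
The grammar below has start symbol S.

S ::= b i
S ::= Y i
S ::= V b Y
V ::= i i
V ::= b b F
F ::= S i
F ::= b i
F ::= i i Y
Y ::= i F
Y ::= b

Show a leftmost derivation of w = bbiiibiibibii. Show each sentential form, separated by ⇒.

S ⇒ VbY ⇒ bbFbY ⇒ bbSibY ⇒ bbYiibY ⇒ bbiFiibY ⇒ bbiiiYiibY ⇒ bbiiibiibY ⇒ bbiiibiibiF ⇒ bbiiibiibiSi ⇒ bbiiibiibibii

S ⇒ VbY   [S ::= V b Y]
VbY ⇒ bbFbY   [V ::= b b F]
bbFbY ⇒ bbSibY   [F ::= S i]
bbSibY ⇒ bbYiibY   [S ::= Y i]
bbYiibY ⇒ bbiFiibY   [Y ::= i F]
bbiFiibY ⇒ bbiiiYiibY   [F ::= i i Y]
bbiiiYiibY ⇒ bbiiibiibY   [Y ::= b]
bbiiibiibY ⇒ bbiiibiibiF   [Y ::= i F]
bbiiibiibiF ⇒ bbiiibiibiSi   [F ::= S i]
bbiiibiibiSi ⇒ bbiiibiibibii   [S ::= b i]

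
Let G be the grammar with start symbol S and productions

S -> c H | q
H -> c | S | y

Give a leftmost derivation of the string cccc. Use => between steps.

S => cH   [S -> c H]
cH => cS   [H -> S]
cS => ccH   [S -> c H]
ccH => ccS   [H -> S]
ccS => cccH   [S -> c H]
cccH => cccc   [H -> c]

S => cH => cS => ccH => ccS => cccH => cccc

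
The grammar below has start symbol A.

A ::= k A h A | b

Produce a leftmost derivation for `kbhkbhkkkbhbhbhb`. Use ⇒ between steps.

A ⇒ kAhA   [A ::= k A h A]
kAhA ⇒ kbhA   [A ::= b]
kbhA ⇒ kbhkAhA   [A ::= k A h A]
kbhkAhA ⇒ kbhkbhA   [A ::= b]
kbhkbhA ⇒ kbhkbhkAhA   [A ::= k A h A]
kbhkbhkAhA ⇒ kbhkbhkkAhAhA   [A ::= k A h A]
kbhkbhkkAhAhA ⇒ kbhkbhkkkAhAhAhA   [A ::= k A h A]
kbhkbhkkkAhAhAhA ⇒ kbhkbhkkkbhAhAhA   [A ::= b]
kbhkbhkkkbhAhAhA ⇒ kbhkbhkkkbhbhAhA   [A ::= b]
kbhkbhkkkbhbhAhA ⇒ kbhkbhkkkbhbhbhA   [A ::= b]
kbhkbhkkkbhbhbhA ⇒ kbhkbhkkkbhbhbhb   [A ::= b]

A⇒kAhA⇒kbhA⇒kbhkAhA⇒kbhkbhA⇒kbhkbhkAhA⇒kbhkbhkkAhAhA⇒kbhkbhkkkAhAhAhA⇒kbhkbhkkkbhAhAhA⇒kbhkbhkkkbhbhAhA⇒kbhkbhkkkbhbhbhA⇒kbhkbhkkkbhbhbhb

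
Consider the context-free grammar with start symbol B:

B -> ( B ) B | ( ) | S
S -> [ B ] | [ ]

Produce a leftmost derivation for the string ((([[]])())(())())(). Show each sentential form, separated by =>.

B => (B)B   [B -> ( B ) B]
(B)B => ((B)B)B   [B -> ( B ) B]
((B)B)B => (((B)B)B)B   [B -> ( B ) B]
(((B)B)B)B => (((S)B)B)B   [B -> S]
(((S)B)B)B => ((([B])B)B)B   [S -> [ B ]]
((([B])B)B)B => ((([S])B)B)B   [B -> S]
((([S])B)B)B => ((([[]])B)B)B   [S -> [ ]]
((([[]])B)B)B => ((([[]])())B)B   [B -> ( )]
((([[]])())B)B => ((([[]])())(B)B)B   [B -> ( B ) B]
((([[]])())(B)B)B => ((([[]])())(())B)B   [B -> ( )]
((([[]])())(())B)B => ((([[]])())(())())B   [B -> ( )]
((([[]])())(())())B => ((([[]])())(())())()   [B -> ( )]

B=>(B)B=>((B)B)B=>(((B)B)B)B=>(((S)B)B)B=>((([B])B)B)B=>((([S])B)B)B=>((([[]])B)B)B=>((([[]])())B)B=>((([[]])())(B)B)B=>((([[]])())(())B)B=>((([[]])())(())())B=>((([[]])())(())())()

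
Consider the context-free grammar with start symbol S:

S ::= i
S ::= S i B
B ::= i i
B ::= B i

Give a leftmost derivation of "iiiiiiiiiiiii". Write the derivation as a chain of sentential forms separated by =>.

S => SiB   [S ::= S i B]
SiB => SiBiB   [S ::= S i B]
SiBiB => SiBiBiB   [S ::= S i B]
SiBiBiB => SiBiBiBiB   [S ::= S i B]
SiBiBiBiB => iiBiBiBiB   [S ::= i]
iiBiBiBiB => iiiiiBiBiB   [B ::= i i]
iiiiiBiBiB => iiiiiiiiBiB   [B ::= i i]
iiiiiiiiBiB => iiiiiiiiiiiB   [B ::= i i]
iiiiiiiiiiiB => iiiiiiiiiiiii   [B ::= i i]

S => SiB => SiBiB => SiBiBiB => SiBiBiBiB => iiBiBiBiB => iiiiiBiBiB => iiiiiiiiBiB => iiiiiiiiiiiB => iiiiiiiiiiiii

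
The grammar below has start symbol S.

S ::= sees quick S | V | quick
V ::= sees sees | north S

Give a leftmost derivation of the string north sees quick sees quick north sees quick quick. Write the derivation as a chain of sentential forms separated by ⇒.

S ⇒ V   [S ::= V]
V ⇒ north S   [V ::= north S]
north S ⇒ north sees quick S   [S ::= sees quick S]
north sees quick S ⇒ north sees quick sees quick S   [S ::= sees quick S]
north sees quick sees quick S ⇒ north sees quick sees quick V   [S ::= V]
north sees quick sees quick V ⇒ north sees quick sees quick north S   [V ::= north S]
north sees quick sees quick north S ⇒ north sees quick sees quick north sees quick S   [S ::= sees quick S]
north sees quick sees quick north sees quick S ⇒ north sees quick sees quick north sees quick quick   [S ::= quick]

S ⇒ V ⇒ north S ⇒ north sees quick S ⇒ north sees quick sees quick S ⇒ north sees quick sees quick V ⇒ north sees quick sees quick north S ⇒ north sees quick sees quick north sees quick S ⇒ north sees quick sees quick north sees quick quick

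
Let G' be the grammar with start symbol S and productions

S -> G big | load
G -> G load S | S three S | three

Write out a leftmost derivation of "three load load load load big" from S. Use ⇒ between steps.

S ⇒ G big   [S -> G big]
G big ⇒ G load S big   [G -> G load S]
G load S big ⇒ G load S load S big   [G -> G load S]
G load S load S big ⇒ three load S load S big   [G -> three]
three load S load S big ⇒ three load load load S big   [S -> load]
three load load load S big ⇒ three load load load load big   [S -> load]

S ⇒ G big ⇒ G load S big ⇒ G load S load S big ⇒ three load S load S big ⇒ three load load load S big ⇒ three load load load load big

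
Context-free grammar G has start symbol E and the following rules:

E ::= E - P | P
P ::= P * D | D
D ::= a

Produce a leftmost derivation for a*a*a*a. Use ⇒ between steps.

E ⇒ P ⇒ P*D ⇒ P*D*D ⇒ P*D*D*D ⇒ D*D*D*D ⇒ a*D*D*D ⇒ a*a*D*D ⇒ a*a*a*D ⇒ a*a*a*a

E ⇒ P   [E ::= P]
P ⇒ P*D   [P ::= P * D]
P*D ⇒ P*D*D   [P ::= P * D]
P*D*D ⇒ P*D*D*D   [P ::= P * D]
P*D*D*D ⇒ D*D*D*D   [P ::= D]
D*D*D*D ⇒ a*D*D*D   [D ::= a]
a*D*D*D ⇒ a*a*D*D   [D ::= a]
a*a*D*D ⇒ a*a*a*D   [D ::= a]
a*a*a*D ⇒ a*a*a*a   [D ::= a]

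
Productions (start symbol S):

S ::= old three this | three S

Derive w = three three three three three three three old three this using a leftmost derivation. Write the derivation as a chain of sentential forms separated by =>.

S => three S => three three S => three three three S => three three three three S => three three three three three S => three three three three three three S => three three three three three three three S => three three three three three three three old three this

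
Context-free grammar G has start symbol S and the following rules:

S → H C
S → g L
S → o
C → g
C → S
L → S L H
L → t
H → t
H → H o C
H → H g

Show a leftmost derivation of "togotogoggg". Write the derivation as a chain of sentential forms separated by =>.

S => HC   [S → H C]
HC => HoCC   [H → H o C]
HoCC => HoCoCC   [H → H o C]
HoCoCC => toCoCC   [H → t]
toCoCC => togoCC   [C → g]
togoCC => togoSC   [C → S]
togoSC => togoHCC   [S → H C]
togoHCC => togoHoCCC   [H → H o C]
togoHoCCC => togoHoCoCCC   [H → H o C]
togoHoCoCCC => togotoCoCCC   [H → t]
togotoCoCCC => togotogoCCC   [C → g]
togotogoCCC => togotogogCC   [C → g]
togotogogCC => togotogoggC   [C → g]
togotogoggC => togotogoggg   [C → g]

S => HC => HoCC => HoCoCC => toCoCC => togoCC => togoSC => togoHCC => togoHoCCC => togoHoCoCCC => togotoCoCCC => togotogoCCC => togotogogCC => togotogoggC => togotogoggg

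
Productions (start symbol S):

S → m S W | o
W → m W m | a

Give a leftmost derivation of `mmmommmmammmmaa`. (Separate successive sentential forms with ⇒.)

S ⇒ mSW   [S → m S W]
mSW ⇒ mmSWW   [S → m S W]
mmSWW ⇒ mmmSWWW   [S → m S W]
mmmSWWW ⇒ mmmoWWW   [S → o]
mmmoWWW ⇒ mmmomWmWW   [W → m W m]
mmmomWmWW ⇒ mmmommWmmWW   [W → m W m]
mmmommWmmWW ⇒ mmmommmWmmmWW   [W → m W m]
mmmommmWmmmWW ⇒ mmmommmmWmmmmWW   [W → m W m]
mmmommmmWmmmmWW ⇒ mmmommmmammmmWW   [W → a]
mmmommmmammmmWW ⇒ mmmommmmammmmaW   [W → a]
mmmommmmammmmaW ⇒ mmmommmmammmmaa   [W → a]

S⇒mSW⇒mmSWW⇒mmmSWWW⇒mmmoWWW⇒mmmomWmWW⇒mmmommWmmWW⇒mmmommmWmmmWW⇒mmmommmmWmmmmWW⇒mmmommmmammmmWW⇒mmmommmmammmmaW⇒mmmommmmammmmaa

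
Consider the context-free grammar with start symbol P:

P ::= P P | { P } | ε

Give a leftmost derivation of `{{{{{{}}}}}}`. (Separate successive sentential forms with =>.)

P=>PP=>{P}P=>{{P}}P=>{{{P}}}P=>{{{{P}}}}P=>{{{{{P}}}}}P=>{{{{{{P}}}}}}P=>{{{{{{}}}}}}P=>{{{{{{}}}}}}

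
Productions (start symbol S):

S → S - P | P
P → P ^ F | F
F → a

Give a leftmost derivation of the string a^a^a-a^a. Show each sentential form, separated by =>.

S=>S-P=>P-P=>P^F-P=>P^F^F-P=>F^F^F-P=>a^F^F-P=>a^a^F-P=>a^a^a-P=>a^a^a-P^F=>a^a^a-F^F=>a^a^a-a^F=>a^a^a-a^a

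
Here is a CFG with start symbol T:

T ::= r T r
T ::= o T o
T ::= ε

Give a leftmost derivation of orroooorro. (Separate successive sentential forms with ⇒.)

T ⇒ oTo ⇒ orTro ⇒ orrTrro ⇒ orroTorro ⇒ orrooToorro ⇒ orroooorro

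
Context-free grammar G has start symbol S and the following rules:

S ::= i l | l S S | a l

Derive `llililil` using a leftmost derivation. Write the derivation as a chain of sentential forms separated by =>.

S => lSS   [S ::= l S S]
lSS => llSSS   [S ::= l S S]
llSSS => llilSS   [S ::= i l]
llilSS => llililS   [S ::= i l]
llililS => llililil   [S ::= i l]

S => lSS => llSSS => llilSS => llililS => llililil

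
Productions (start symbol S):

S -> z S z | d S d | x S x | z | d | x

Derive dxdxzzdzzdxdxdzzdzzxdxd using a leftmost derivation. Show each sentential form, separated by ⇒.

S ⇒ dSd ⇒ dxSxd ⇒ dxdSdxd ⇒ dxdxSxdxd ⇒ dxdxzSzxdxd ⇒ dxdxzzSzzxdxd ⇒ dxdxzzdSdzzxdxd ⇒ dxdxzzdzSzdzzxdxd ⇒ dxdxzzdzzSzzdzzxdxd ⇒ dxdxzzdzzdSdzzdzzxdxd ⇒ dxdxzzdzzdxSxdzzdzzxdxd ⇒ dxdxzzdzzdxdxdzzdzzxdxd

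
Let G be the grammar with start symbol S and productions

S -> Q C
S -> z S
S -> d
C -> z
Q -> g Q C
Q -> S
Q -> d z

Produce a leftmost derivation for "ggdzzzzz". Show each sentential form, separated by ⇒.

S ⇒ QC   [S -> Q C]
QC ⇒ gQCC   [Q -> g Q C]
gQCC ⇒ gSCC   [Q -> S]
gSCC ⇒ gQCCC   [S -> Q C]
gQCCC ⇒ ggQCCCC   [Q -> g Q C]
ggQCCCC ⇒ ggdzCCCC   [Q -> d z]
ggdzCCCC ⇒ ggdzzCCC   [C -> z]
ggdzzCCC ⇒ ggdzzzCC   [C -> z]
ggdzzzCC ⇒ ggdzzzzC   [C -> z]
ggdzzzzC ⇒ ggdzzzzz   [C -> z]

S⇒QC⇒gQCC⇒gSCC⇒gQCCC⇒ggQCCCC⇒ggdzCCCC⇒ggdzzCCC⇒ggdzzzCC⇒ggdzzzzC⇒ggdzzzzz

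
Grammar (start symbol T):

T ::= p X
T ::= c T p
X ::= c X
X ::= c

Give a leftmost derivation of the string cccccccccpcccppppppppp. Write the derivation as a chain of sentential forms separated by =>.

T => cTp   [T ::= c T p]
cTp => ccTpp   [T ::= c T p]
ccTpp => cccTppp   [T ::= c T p]
cccTppp => ccccTpppp   [T ::= c T p]
ccccTpppp => cccccTppppp   [T ::= c T p]
cccccTppppp => ccccccTpppppp   [T ::= c T p]
ccccccTpppppp => cccccccTppppppp   [T ::= c T p]
cccccccTppppppp => ccccccccTpppppppp   [T ::= c T p]
ccccccccTpppppppp => cccccccccTppppppppp   [T ::= c T p]
cccccccccTppppppppp => cccccccccpXppppppppp   [T ::= p X]
cccccccccpXppppppppp => cccccccccpcXppppppppp   [X ::= c X]
cccccccccpcXppppppppp => cccccccccpccXppppppppp   [X ::= c X]
cccccccccpccXppppppppp => cccccccccpcccppppppppp   [X ::= c]

T => cTp => ccTpp => cccTppp => ccccTpppp => cccccTppppp => ccccccTpppppp => cccccccTppppppp => ccccccccTpppppppp => cccccccccTppppppppp => cccccccccpXppppppppp => cccccccccpcXppppppppp => cccccccccpccXppppppppp => cccccccccpcccppppppppp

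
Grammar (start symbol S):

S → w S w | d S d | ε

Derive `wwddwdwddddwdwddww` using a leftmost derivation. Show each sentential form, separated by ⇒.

S⇒wSw⇒wwSww⇒wwdSdww⇒wwddSddww⇒wwddwSwddww⇒wwddwdSdwddww⇒wwddwdwSwdwddww⇒wwddwdwdSdwdwddww⇒wwddwdwddSddwdwddww⇒wwddwdwddddwdwddww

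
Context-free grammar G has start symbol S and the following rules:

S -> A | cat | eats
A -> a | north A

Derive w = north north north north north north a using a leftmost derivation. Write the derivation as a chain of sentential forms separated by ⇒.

S ⇒ A ⇒ north A ⇒ north north A ⇒ north north north A ⇒ north north north north A ⇒ north north north north north A ⇒ north north north north north north A ⇒ north north north north north north a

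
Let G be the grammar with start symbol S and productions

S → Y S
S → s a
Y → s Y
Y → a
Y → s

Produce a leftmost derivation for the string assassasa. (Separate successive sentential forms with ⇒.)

S ⇒ YS   [S → Y S]
YS ⇒ aS   [Y → a]
aS ⇒ aYS   [S → Y S]
aYS ⇒ asYS   [Y → s Y]
asYS ⇒ assYS   [Y → s Y]
assYS ⇒ assaS   [Y → a]
assaS ⇒ assaYS   [S → Y S]
assaYS ⇒ assasYS   [Y → s Y]
assasYS ⇒ assassS   [Y → s]
assassS ⇒ assassYS   [S → Y S]
assassYS ⇒ assassaS   [Y → a]
assassaS ⇒ assassasa   [S → s a]

S ⇒ YS ⇒ aS ⇒ aYS ⇒ asYS ⇒ assYS ⇒ assaS ⇒ assaYS ⇒ assasYS ⇒ assassS ⇒ assassYS ⇒ assassaS ⇒ assassasa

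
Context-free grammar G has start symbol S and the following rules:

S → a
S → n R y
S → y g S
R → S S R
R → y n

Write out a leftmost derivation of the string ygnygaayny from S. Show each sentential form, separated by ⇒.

S ⇒ ygS ⇒ ygnRy ⇒ ygnSSRy ⇒ ygnygSSRy ⇒ ygnygaSRy ⇒ ygnygaaRy ⇒ ygnygaayny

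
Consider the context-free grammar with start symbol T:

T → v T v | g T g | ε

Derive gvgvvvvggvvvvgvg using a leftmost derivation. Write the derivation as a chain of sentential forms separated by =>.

T=>gTg=>gvTvg=>gvgTgvg=>gvgvTvgvg=>gvgvvTvvgvg=>gvgvvvTvvvgvg=>gvgvvvvTvvvvgvg=>gvgvvvvgTgvvvvgvg=>gvgvvvvggvvvvgvg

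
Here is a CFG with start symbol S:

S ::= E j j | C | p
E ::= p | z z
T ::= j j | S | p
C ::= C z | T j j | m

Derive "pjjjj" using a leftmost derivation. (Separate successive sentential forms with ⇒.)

S⇒C⇒Tjj⇒Sjj⇒Cjj⇒Tjjjj⇒pjjjj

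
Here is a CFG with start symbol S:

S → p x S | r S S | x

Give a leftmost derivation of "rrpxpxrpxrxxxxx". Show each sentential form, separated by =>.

S => rSS   [S → r S S]
rSS => rrSSS   [S → r S S]
rrSSS => rrpxSSS   [S → p x S]
rrpxSSS => rrpxpxSSS   [S → p x S]
rrpxpxSSS => rrpxpxrSSSS   [S → r S S]
rrpxpxrSSSS => rrpxpxrpxSSSS   [S → p x S]
rrpxpxrpxSSSS => rrpxpxrpxrSSSSS   [S → r S S]
rrpxpxrpxrSSSSS => rrpxpxrpxrxSSSS   [S → x]
rrpxpxrpxrxSSSS => rrpxpxrpxrxxSSS   [S → x]
rrpxpxrpxrxxSSS => rrpxpxrpxrxxxSS   [S → x]
rrpxpxrpxrxxxSS => rrpxpxrpxrxxxxS   [S → x]
rrpxpxrpxrxxxxS => rrpxpxrpxrxxxxx   [S → x]

S => rSS => rrSSS => rrpxSSS => rrpxpxSSS => rrpxpxrSSSS => rrpxpxrpxSSSS => rrpxpxrpxrSSSSS => rrpxpxrpxrxSSSS => rrpxpxrpxrxxSSS => rrpxpxrpxrxxxSS => rrpxpxrpxrxxxxS => rrpxpxrpxrxxxxx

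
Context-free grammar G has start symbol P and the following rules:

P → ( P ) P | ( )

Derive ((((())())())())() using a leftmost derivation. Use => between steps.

P => (P)P   [P → ( P ) P]
(P)P => ((P)P)P   [P → ( P ) P]
((P)P)P => (((P)P)P)P   [P → ( P ) P]
(((P)P)P)P => ((((P)P)P)P)P   [P → ( P ) P]
((((P)P)P)P)P => ((((())P)P)P)P   [P → ( )]
((((())P)P)P)P => ((((())())P)P)P   [P → ( )]
((((())())P)P)P => ((((())())())P)P   [P → ( )]
((((())())())P)P => ((((())())())())P   [P → ( )]
((((())())())())P => ((((())())())())()   [P → ( )]

P => (P)P => ((P)P)P => (((P)P)P)P => ((((P)P)P)P)P => ((((())P)P)P)P => ((((())())P)P)P => ((((())())())P)P => ((((())())())())P => ((((())())())())()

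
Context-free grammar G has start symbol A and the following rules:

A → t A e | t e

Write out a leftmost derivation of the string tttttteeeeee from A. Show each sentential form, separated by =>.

A => tAe   [A → t A e]
tAe => ttAee   [A → t A e]
ttAee => tttAeee   [A → t A e]
tttAeee => ttttAeeee   [A → t A e]
ttttAeeee => tttttAeeeee   [A → t A e]
tttttAeeeee => tttttteeeeee   [A → t e]

A => tAe => ttAee => tttAeee => ttttAeeee => tttttAeeeee => tttttteeeeee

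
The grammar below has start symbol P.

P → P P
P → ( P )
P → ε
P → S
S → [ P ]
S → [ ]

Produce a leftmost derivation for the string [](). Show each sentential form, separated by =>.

P=>PP=>SP=>[P]P=>[]P=>[](P)=>[]()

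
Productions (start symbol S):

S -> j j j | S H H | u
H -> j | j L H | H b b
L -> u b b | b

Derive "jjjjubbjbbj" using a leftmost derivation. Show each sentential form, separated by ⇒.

S ⇒ SHH   [S -> S H H]
SHH ⇒ jjjHH   [S -> j j j]
jjjHH ⇒ jjjjLHH   [H -> j L H]
jjjjLHH ⇒ jjjjubbHH   [L -> u b b]
jjjjubbHH ⇒ jjjjubbHbbH   [H -> H b b]
jjjjubbHbbH ⇒ jjjjubbjbbH   [H -> j]
jjjjubbjbbH ⇒ jjjjubbjbbj   [H -> j]

S⇒SHH⇒jjjHH⇒jjjjLHH⇒jjjjubbHH⇒jjjjubbHbbH⇒jjjjubbjbbH⇒jjjjubbjbbj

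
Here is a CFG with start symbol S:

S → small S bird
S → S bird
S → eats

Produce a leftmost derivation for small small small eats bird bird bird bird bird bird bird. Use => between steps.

S => S bird => small S bird bird => small S bird bird bird => small S bird bird bird bird => small S bird bird bird bird bird => small small S bird bird bird bird bird bird => small small small S bird bird bird bird bird bird bird => small small small eats bird bird bird bird bird bird bird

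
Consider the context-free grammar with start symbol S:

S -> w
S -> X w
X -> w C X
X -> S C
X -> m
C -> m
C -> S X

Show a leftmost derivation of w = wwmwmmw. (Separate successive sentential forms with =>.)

S => Xw   [S -> X w]
Xw => wCXw   [X -> w C X]
wCXw => wSXXw   [C -> S X]
wSXXw => wwXXw   [S -> w]
wwXXw => wwSCXw   [X -> S C]
wwSCXw => wwXwCXw   [S -> X w]
wwXwCXw => wwmwCXw   [X -> m]
wwmwCXw => wwmwmXw   [C -> m]
wwmwmXw => wwmwmmw   [X -> m]

S => Xw => wCXw => wSXXw => wwXXw => wwSCXw => wwXwCXw => wwmwCXw => wwmwmXw => wwmwmmw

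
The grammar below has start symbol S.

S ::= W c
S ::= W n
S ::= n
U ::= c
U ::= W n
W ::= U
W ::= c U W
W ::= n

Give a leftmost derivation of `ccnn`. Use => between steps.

S => Wn => cUWn => ccWn => ccnn

S => Wn   [S ::= W n]
Wn => cUWn   [W ::= c U W]
cUWn => ccWn   [U ::= c]
ccWn => ccnn   [W ::= n]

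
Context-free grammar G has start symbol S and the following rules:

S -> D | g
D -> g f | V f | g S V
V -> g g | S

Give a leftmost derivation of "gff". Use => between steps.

S => D => Vf => Sf => Df => Vff => Sff => gff

S => D   [S -> D]
D => Vf   [D -> V f]
Vf => Sf   [V -> S]
Sf => Df   [S -> D]
Df => Vff   [D -> V f]
Vff => Sff   [V -> S]
Sff => gff   [S -> g]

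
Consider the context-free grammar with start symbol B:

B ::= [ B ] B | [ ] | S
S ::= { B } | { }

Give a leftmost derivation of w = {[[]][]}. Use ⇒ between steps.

B ⇒ S   [B ::= S]
S ⇒ {B}   [S ::= { B }]
{B} ⇒ {[B]B}   [B ::= [ B ] B]
{[B]B} ⇒ {[[]]B}   [B ::= [ ]]
{[[]]B} ⇒ {[[]][]}   [B ::= [ ]]

B ⇒ S ⇒ {B} ⇒ {[B]B} ⇒ {[[]]B} ⇒ {[[]][]}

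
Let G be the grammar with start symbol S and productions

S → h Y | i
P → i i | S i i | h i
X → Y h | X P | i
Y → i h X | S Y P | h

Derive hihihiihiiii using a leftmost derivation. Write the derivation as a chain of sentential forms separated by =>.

S => hY   [S → h Y]
hY => hSYP   [Y → S Y P]
hSYP => hiYP   [S → i]
hiYP => hiSYPP   [Y → S Y P]
hiSYPP => hihYYPP   [S → h Y]
hihYYPP => hihSYPYPP   [Y → S Y P]
hihSYPYPP => hihiYPYPP   [S → i]
hihiYPYPP => hihihPYPP   [Y → h]
hihihPYPP => hihihiiYPP   [P → i i]
hihihiiYPP => hihihiihPP   [Y → h]
hihihiihPP => hihihiihiiP   [P → i i]
hihihiihiiP => hihihiihiiii   [P → i i]

S => hY => hSYP => hiYP => hiSYPP => hihYYPP => hihSYPYPP => hihiYPYPP => hihihPYPP => hihihiiYPP => hihihiihPP => hihihiihiiP => hihihiihiiii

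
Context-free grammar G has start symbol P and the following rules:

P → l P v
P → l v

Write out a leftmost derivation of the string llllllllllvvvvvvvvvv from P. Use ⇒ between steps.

P ⇒ lPv ⇒ llPvv ⇒ lllPvvv ⇒ llllPvvvv ⇒ lllllPvvvvv ⇒ llllllPvvvvvv ⇒ lllllllPvvvvvvv ⇒ llllllllPvvvvvvvv ⇒ lllllllllPvvvvvvvvv ⇒ llllllllllvvvvvvvvvv

P ⇒ lPv   [P → l P v]
lPv ⇒ llPvv   [P → l P v]
llPvv ⇒ lllPvvv   [P → l P v]
lllPvvv ⇒ llllPvvvv   [P → l P v]
llllPvvvv ⇒ lllllPvvvvv   [P → l P v]
lllllPvvvvv ⇒ llllllPvvvvvv   [P → l P v]
llllllPvvvvvv ⇒ lllllllPvvvvvvv   [P → l P v]
lllllllPvvvvvvv ⇒ llllllllPvvvvvvvv   [P → l P v]
llllllllPvvvvvvvv ⇒ lllllllllPvvvvvvvvv   [P → l P v]
lllllllllPvvvvvvvvv ⇒ llllllllllvvvvvvvvvv   [P → l v]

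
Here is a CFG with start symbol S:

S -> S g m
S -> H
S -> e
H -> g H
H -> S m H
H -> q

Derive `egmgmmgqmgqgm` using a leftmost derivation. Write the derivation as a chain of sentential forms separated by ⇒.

S ⇒ Sgm   [S -> S g m]
Sgm ⇒ Hgm   [S -> H]
Hgm ⇒ SmHgm   [H -> S m H]
SmHgm ⇒ SgmmHgm   [S -> S g m]
SgmmHgm ⇒ SgmgmmHgm   [S -> S g m]
SgmgmmHgm ⇒ egmgmmHgm   [S -> e]
egmgmmHgm ⇒ egmgmmSmHgm   [H -> S m H]
egmgmmSmHgm ⇒ egmgmmHmHgm   [S -> H]
egmgmmHmHgm ⇒ egmgmmgHmHgm   [H -> g H]
egmgmmgHmHgm ⇒ egmgmmgqmHgm   [H -> q]
egmgmmgqmHgm ⇒ egmgmmgqmgHgm   [H -> g H]
egmgmmgqmgHgm ⇒ egmgmmgqmgqgm   [H -> q]

S⇒Sgm⇒Hgm⇒SmHgm⇒SgmmHgm⇒SgmgmmHgm⇒egmgmmHgm⇒egmgmmSmHgm⇒egmgmmHmHgm⇒egmgmmgHmHgm⇒egmgmmgqmHgm⇒egmgmmgqmgHgm⇒egmgmmgqmgqgm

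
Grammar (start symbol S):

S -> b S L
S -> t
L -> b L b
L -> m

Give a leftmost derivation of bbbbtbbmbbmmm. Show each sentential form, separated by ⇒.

S ⇒ bSL ⇒ bbSLL ⇒ bbbSLLL ⇒ bbbbSLLLL ⇒ bbbbtLLLL ⇒ bbbbtbLbLLL ⇒ bbbbtbbLbbLLL ⇒ bbbbtbbmbbLLL ⇒ bbbbtbbmbbmLL ⇒ bbbbtbbmbbmmL ⇒ bbbbtbbmbbmmm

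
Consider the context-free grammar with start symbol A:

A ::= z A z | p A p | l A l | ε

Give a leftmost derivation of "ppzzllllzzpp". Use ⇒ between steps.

A ⇒ pAp ⇒ ppApp ⇒ ppzAzpp ⇒ ppzzAzzpp ⇒ ppzzlAlzzpp ⇒ ppzzllAllzzpp ⇒ ppzzllllzzpp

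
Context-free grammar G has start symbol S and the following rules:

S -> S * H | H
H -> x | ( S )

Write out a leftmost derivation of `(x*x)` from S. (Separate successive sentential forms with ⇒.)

S ⇒ H   [S -> H]
H ⇒ (S)   [H -> ( S )]
(S) ⇒ (S*H)   [S -> S * H]
(S*H) ⇒ (H*H)   [S -> H]
(H*H) ⇒ (x*H)   [H -> x]
(x*H) ⇒ (x*x)   [H -> x]

S ⇒ H ⇒ (S) ⇒ (S*H) ⇒ (H*H) ⇒ (x*H) ⇒ (x*x)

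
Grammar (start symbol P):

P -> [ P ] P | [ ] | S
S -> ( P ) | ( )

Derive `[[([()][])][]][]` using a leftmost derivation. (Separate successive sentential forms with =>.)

P=>[P]P=>[[P]P]P=>[[S]P]P=>[[(P)]P]P=>[[([P]P)]P]P=>[[([S]P)]P]P=>[[([()]P)]P]P=>[[([()][])]P]P=>[[([()][])][]]P=>[[([()][])][]][]

P => [P]P   [P -> [ P ] P]
[P]P => [[P]P]P   [P -> [ P ] P]
[[P]P]P => [[S]P]P   [P -> S]
[[S]P]P => [[(P)]P]P   [S -> ( P )]
[[(P)]P]P => [[([P]P)]P]P   [P -> [ P ] P]
[[([P]P)]P]P => [[([S]P)]P]P   [P -> S]
[[([S]P)]P]P => [[([()]P)]P]P   [S -> ( )]
[[([()]P)]P]P => [[([()][])]P]P   [P -> [ ]]
[[([()][])]P]P => [[([()][])][]]P   [P -> [ ]]
[[([()][])][]]P => [[([()][])][]][]   [P -> [ ]]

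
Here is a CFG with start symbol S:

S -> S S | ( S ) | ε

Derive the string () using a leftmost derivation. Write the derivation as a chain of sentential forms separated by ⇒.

S⇒SS⇒SSS⇒SSSS⇒SSSSS⇒SSSSSS⇒(S)SSSSS⇒()SSSSS⇒()SSSS⇒()SSS⇒()SS⇒()S⇒()

S ⇒ SS   [S -> S S]
SS ⇒ SSS   [S -> S S]
SSS ⇒ SSSS   [S -> S S]
SSSS ⇒ SSSSS   [S -> S S]
SSSSS ⇒ SSSSSS   [S -> S S]
SSSSSS ⇒ (S)SSSSS   [S -> ( S )]
(S)SSSSS ⇒ ()SSSSS   [S -> ε]
()SSSSS ⇒ ()SSSS   [S -> ε]
()SSSS ⇒ ()SSS   [S -> ε]
()SSS ⇒ ()SS   [S -> ε]
()SS ⇒ ()S   [S -> ε]
()S ⇒ ()   [S -> ε]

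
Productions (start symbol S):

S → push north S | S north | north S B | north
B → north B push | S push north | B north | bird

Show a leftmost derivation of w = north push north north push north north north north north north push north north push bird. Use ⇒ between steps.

S ⇒ north S B ⇒ north push north S B ⇒ north push north north S B B ⇒ north push north north S north B B ⇒ north push north north S north north B B ⇒ north push north north push north S north north B B ⇒ north push north north push north north north north B B ⇒ north push north north push north north north north north B push B ⇒ north push north north push north north north north north B north push B ⇒ north push north north push north north north north north S push north north push B ⇒ north push north north push north north north north north north push north north push B ⇒ north push north north push north north north north north north push north north push bird

S ⇒ north S B   [S → north S B]
north S B ⇒ north push north S B   [S → push north S]
north push north S B ⇒ north push north north S B B   [S → north S B]
north push north north S B B ⇒ north push north north S north B B   [S → S north]
north push north north S north B B ⇒ north push north north S north north B B   [S → S north]
north push north north S north north B B ⇒ north push north north push north S north north B B   [S → push north S]
north push north north push north S north north B B ⇒ north push north north push north north north north B B   [S → north]
north push north north push north north north north B B ⇒ north push north north push north north north north north B push B   [B → north B push]
north push north north push north north north north north B push B ⇒ north push north north push north north north north north B north push B   [B → B north]
north push north north push north north north north north B north push B ⇒ north push north north push north north north north north S push north north push B   [B → S push north]
north push north north push north north north north north S push north north push B ⇒ north push north north push north north north north north north push north north push B   [S → north]
north push north north push north north north north north north push north north push B ⇒ north push north north push north north north north north north push north north push bird   [B → bird]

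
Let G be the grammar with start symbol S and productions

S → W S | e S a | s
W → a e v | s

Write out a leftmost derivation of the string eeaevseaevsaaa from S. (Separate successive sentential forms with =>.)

S => eSa => eeSaa => eeWSaa => eeaevSaa => eeaevWSaa => eeaevsSaa => eeaevseSaaa => eeaevseWSaaa => eeaevseaevSaaa => eeaevseaevsaaa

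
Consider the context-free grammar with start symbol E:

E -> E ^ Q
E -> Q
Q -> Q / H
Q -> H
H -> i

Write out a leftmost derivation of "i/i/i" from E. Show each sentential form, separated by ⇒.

E ⇒ Q   [E -> Q]
Q ⇒ Q/H   [Q -> Q / H]
Q/H ⇒ Q/H/H   [Q -> Q / H]
Q/H/H ⇒ H/H/H   [Q -> H]
H/H/H ⇒ i/H/H   [H -> i]
i/H/H ⇒ i/i/H   [H -> i]
i/i/H ⇒ i/i/i   [H -> i]

E⇒Q⇒Q/H⇒Q/H/H⇒H/H/H⇒i/H/H⇒i/i/H⇒i/i/i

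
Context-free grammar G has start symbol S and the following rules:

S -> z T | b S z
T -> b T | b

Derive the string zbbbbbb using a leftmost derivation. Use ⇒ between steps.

S⇒zT⇒zbT⇒zbbT⇒zbbbT⇒zbbbbT⇒zbbbbbT⇒zbbbbbb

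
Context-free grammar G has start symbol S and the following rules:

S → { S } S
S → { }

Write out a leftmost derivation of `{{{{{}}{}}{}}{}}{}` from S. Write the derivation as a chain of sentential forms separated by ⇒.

S ⇒ {S}S ⇒ {{S}S}S ⇒ {{{S}S}S}S ⇒ {{{{S}S}S}S}S ⇒ {{{{{}}S}S}S}S ⇒ {{{{{}}{}}S}S}S ⇒ {{{{{}}{}}{}}S}S ⇒ {{{{{}}{}}{}}{}}S ⇒ {{{{{}}{}}{}}{}}{}

S ⇒ {S}S   [S → { S } S]
{S}S ⇒ {{S}S}S   [S → { S } S]
{{S}S}S ⇒ {{{S}S}S}S   [S → { S } S]
{{{S}S}S}S ⇒ {{{{S}S}S}S}S   [S → { S } S]
{{{{S}S}S}S}S ⇒ {{{{{}}S}S}S}S   [S → { }]
{{{{{}}S}S}S}S ⇒ {{{{{}}{}}S}S}S   [S → { }]
{{{{{}}{}}S}S}S ⇒ {{{{{}}{}}{}}S}S   [S → { }]
{{{{{}}{}}{}}S}S ⇒ {{{{{}}{}}{}}{}}S   [S → { }]
{{{{{}}{}}{}}{}}S ⇒ {{{{{}}{}}{}}{}}{}   [S → { }]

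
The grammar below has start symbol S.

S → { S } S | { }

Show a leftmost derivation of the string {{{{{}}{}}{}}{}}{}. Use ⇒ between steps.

S ⇒ {S}S ⇒ {{S}S}S ⇒ {{{S}S}S}S ⇒ {{{{S}S}S}S}S ⇒ {{{{{}}S}S}S}S ⇒ {{{{{}}{}}S}S}S ⇒ {{{{{}}{}}{}}S}S ⇒ {{{{{}}{}}{}}{}}S ⇒ {{{{{}}{}}{}}{}}{}

S ⇒ {S}S   [S → { S } S]
{S}S ⇒ {{S}S}S   [S → { S } S]
{{S}S}S ⇒ {{{S}S}S}S   [S → { S } S]
{{{S}S}S}S ⇒ {{{{S}S}S}S}S   [S → { S } S]
{{{{S}S}S}S}S ⇒ {{{{{}}S}S}S}S   [S → { }]
{{{{{}}S}S}S}S ⇒ {{{{{}}{}}S}S}S   [S → { }]
{{{{{}}{}}S}S}S ⇒ {{{{{}}{}}{}}S}S   [S → { }]
{{{{{}}{}}{}}S}S ⇒ {{{{{}}{}}{}}{}}S   [S → { }]
{{{{{}}{}}{}}{}}S ⇒ {{{{{}}{}}{}}{}}{}   [S → { }]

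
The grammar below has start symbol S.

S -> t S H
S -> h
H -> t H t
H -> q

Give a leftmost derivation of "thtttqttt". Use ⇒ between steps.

S ⇒ tSH ⇒ thH ⇒ thtHt ⇒ thttHtt ⇒ thtttHttt ⇒ thtttqttt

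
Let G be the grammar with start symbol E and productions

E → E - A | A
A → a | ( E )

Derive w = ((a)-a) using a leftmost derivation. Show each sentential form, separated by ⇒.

E ⇒ A ⇒ (E) ⇒ (E-A) ⇒ (A-A) ⇒ ((E)-A) ⇒ ((A)-A) ⇒ ((a)-A) ⇒ ((a)-a)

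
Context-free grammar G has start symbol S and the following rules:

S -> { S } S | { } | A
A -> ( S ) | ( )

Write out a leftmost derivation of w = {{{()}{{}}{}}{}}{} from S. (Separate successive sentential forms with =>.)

S => {S}S   [S -> { S } S]
{S}S => {{S}S}S   [S -> { S } S]
{{S}S}S => {{{S}S}S}S   [S -> { S } S]
{{{S}S}S}S => {{{A}S}S}S   [S -> A]
{{{A}S}S}S => {{{()}S}S}S   [A -> ( )]
{{{()}S}S}S => {{{()}{S}S}S}S   [S -> { S } S]
{{{()}{S}S}S}S => {{{()}{{}}S}S}S   [S -> { }]
{{{()}{{}}S}S}S => {{{()}{{}}{}}S}S   [S -> { }]
{{{()}{{}}{}}S}S => {{{()}{{}}{}}{}}S   [S -> { }]
{{{()}{{}}{}}{}}S => {{{()}{{}}{}}{}}{}   [S -> { }]

S => {S}S => {{S}S}S => {{{S}S}S}S => {{{A}S}S}S => {{{()}S}S}S => {{{()}{S}S}S}S => {{{()}{{}}S}S}S => {{{()}{{}}{}}S}S => {{{()}{{}}{}}{}}S => {{{()}{{}}{}}{}}{}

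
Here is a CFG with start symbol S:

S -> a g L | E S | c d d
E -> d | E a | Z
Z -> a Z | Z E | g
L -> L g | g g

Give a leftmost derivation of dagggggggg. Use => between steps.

S => ES   [S -> E S]
ES => dS   [E -> d]
dS => dagL   [S -> a g L]
dagL => dagLg   [L -> L g]
dagLg => dagLgg   [L -> L g]
dagLgg => dagLggg   [L -> L g]
dagLggg => dagLgggg   [L -> L g]
dagLgggg => dagLggggg   [L -> L g]
dagLggggg => dagggggggg   [L -> g g]

S => ES => dS => dagL => dagLg => dagLgg => dagLggg => dagLgggg => dagLggggg => dagggggggg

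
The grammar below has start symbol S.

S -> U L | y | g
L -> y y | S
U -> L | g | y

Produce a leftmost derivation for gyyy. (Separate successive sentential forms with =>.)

S => UL => LL => SL => ULL => LLL => SLL => gLL => gyyL => gyyS => gyyy

S => UL   [S -> U L]
UL => LL   [U -> L]
LL => SL   [L -> S]
SL => ULL   [S -> U L]
ULL => LLL   [U -> L]
LLL => SLL   [L -> S]
SLL => gLL   [S -> g]
gLL => gyyL   [L -> y y]
gyyL => gyyS   [L -> S]
gyyS => gyyy   [S -> y]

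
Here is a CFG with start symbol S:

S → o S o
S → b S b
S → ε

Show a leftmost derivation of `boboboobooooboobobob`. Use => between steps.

S => bSb => boSob => bobSbob => boboSobob => bobobSbobob => boboboSobobob => bobobooSoobobob => boboboobSboobobob => bobobooboSoboobobob => boboboobooSooboobobob => boboboobooooboobobob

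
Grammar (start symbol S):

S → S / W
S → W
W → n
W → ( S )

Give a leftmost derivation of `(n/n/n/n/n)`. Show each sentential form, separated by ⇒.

S ⇒ W ⇒ (S) ⇒ (S/W) ⇒ (S/W/W) ⇒ (S/W/W/W) ⇒ (S/W/W/W/W) ⇒ (W/W/W/W/W) ⇒ (n/W/W/W/W) ⇒ (n/n/W/W/W) ⇒ (n/n/n/W/W) ⇒ (n/n/n/n/W) ⇒ (n/n/n/n/n)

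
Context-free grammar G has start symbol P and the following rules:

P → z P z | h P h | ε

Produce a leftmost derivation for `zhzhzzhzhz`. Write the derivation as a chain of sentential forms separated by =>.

P => zPz => zhPhz => zhzPzhz => zhzhPhzhz => zhzhzPzhzhz => zhzhzzhzhz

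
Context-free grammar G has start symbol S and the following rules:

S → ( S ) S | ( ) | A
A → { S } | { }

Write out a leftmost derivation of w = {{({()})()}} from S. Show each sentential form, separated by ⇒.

S ⇒ A   [S → A]
A ⇒ {S}   [A → { S }]
{S} ⇒ {A}   [S → A]
{A} ⇒ {{S}}   [A → { S }]
{{S}} ⇒ {{(S)S}}   [S → ( S ) S]
{{(S)S}} ⇒ {{(A)S}}   [S → A]
{{(A)S}} ⇒ {{({S})S}}   [A → { S }]
{{({S})S}} ⇒ {{({()})S}}   [S → ( )]
{{({()})S}} ⇒ {{({()})()}}   [S → ( )]

S ⇒ A ⇒ {S} ⇒ {A} ⇒ {{S}} ⇒ {{(S)S}} ⇒ {{(A)S}} ⇒ {{({S})S}} ⇒ {{({()})S}} ⇒ {{({()})()}}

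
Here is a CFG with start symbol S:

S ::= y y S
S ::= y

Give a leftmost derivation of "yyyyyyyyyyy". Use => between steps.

S => yyS => yyyyS => yyyyyyS => yyyyyyyyS => yyyyyyyyyyS => yyyyyyyyyyy

S => yyS   [S ::= y y S]
yyS => yyyyS   [S ::= y y S]
yyyyS => yyyyyyS   [S ::= y y S]
yyyyyyS => yyyyyyyyS   [S ::= y y S]
yyyyyyyyS => yyyyyyyyyyS   [S ::= y y S]
yyyyyyyyyyS => yyyyyyyyyyy   [S ::= y]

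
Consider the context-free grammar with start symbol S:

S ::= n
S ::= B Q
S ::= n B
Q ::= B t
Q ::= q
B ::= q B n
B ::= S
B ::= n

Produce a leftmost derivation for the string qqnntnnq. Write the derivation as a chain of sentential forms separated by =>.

S => BQ   [S ::= B Q]
BQ => qBnQ   [B ::= q B n]
qBnQ => qqBnnQ   [B ::= q B n]
qqBnnQ => qqSnnQ   [B ::= S]
qqSnnQ => qqBQnnQ   [S ::= B Q]
qqBQnnQ => qqnQnnQ   [B ::= n]
qqnQnnQ => qqnBtnnQ   [Q ::= B t]
qqnBtnnQ => qqnntnnQ   [B ::= n]
qqnntnnQ => qqnntnnq   [Q ::= q]

S => BQ => qBnQ => qqBnnQ => qqSnnQ => qqBQnnQ => qqnQnnQ => qqnBtnnQ => qqnntnnQ => qqnntnnq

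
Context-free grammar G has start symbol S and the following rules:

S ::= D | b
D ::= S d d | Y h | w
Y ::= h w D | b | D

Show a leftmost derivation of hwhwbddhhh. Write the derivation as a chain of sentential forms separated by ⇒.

S ⇒ D   [S ::= D]
D ⇒ Yh   [D ::= Y h]
Yh ⇒ hwDh   [Y ::= h w D]
hwDh ⇒ hwYhh   [D ::= Y h]
hwYhh ⇒ hwDhh   [Y ::= D]
hwDhh ⇒ hwYhhh   [D ::= Y h]
hwYhhh ⇒ hwhwDhhh   [Y ::= h w D]
hwhwDhhh ⇒ hwhwSddhhh   [D ::= S d d]
hwhwSddhhh ⇒ hwhwbddhhh   [S ::= b]

S ⇒ D ⇒ Yh ⇒ hwDh ⇒ hwYhh ⇒ hwDhh ⇒ hwYhhh ⇒ hwhwDhhh ⇒ hwhwSddhhh ⇒ hwhwbddhhh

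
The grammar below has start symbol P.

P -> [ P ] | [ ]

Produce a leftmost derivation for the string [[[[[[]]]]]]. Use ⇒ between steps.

P ⇒ [P] ⇒ [[P]] ⇒ [[[P]]] ⇒ [[[[P]]]] ⇒ [[[[[P]]]]] ⇒ [[[[[[]]]]]]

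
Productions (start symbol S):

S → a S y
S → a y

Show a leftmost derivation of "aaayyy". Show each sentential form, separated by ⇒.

S⇒aSy⇒aaSyy⇒aaayyy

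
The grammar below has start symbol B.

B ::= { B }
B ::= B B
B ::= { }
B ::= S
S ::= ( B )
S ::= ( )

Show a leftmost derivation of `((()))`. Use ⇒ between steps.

B ⇒ S ⇒ (B) ⇒ (S) ⇒ ((B)) ⇒ ((S)) ⇒ ((()))

B ⇒ S   [B ::= S]
S ⇒ (B)   [S ::= ( B )]
(B) ⇒ (S)   [B ::= S]
(S) ⇒ ((B))   [S ::= ( B )]
((B)) ⇒ ((S))   [B ::= S]
((S)) ⇒ ((()))   [S ::= ( )]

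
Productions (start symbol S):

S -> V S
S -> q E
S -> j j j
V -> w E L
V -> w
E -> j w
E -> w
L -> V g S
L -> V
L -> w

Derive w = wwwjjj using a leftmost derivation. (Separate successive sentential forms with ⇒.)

S ⇒ VS   [S -> V S]
VS ⇒ wELS   [V -> w E L]
wELS ⇒ wwLS   [E -> w]
wwLS ⇒ wwVS   [L -> V]
wwVS ⇒ wwwS   [V -> w]
wwwS ⇒ wwwjjj   [S -> j j j]

S ⇒ VS ⇒ wELS ⇒ wwLS ⇒ wwVS ⇒ wwwS ⇒ wwwjjj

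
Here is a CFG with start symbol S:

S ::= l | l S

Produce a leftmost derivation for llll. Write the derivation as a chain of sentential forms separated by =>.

S => lS => llS => lllS => llll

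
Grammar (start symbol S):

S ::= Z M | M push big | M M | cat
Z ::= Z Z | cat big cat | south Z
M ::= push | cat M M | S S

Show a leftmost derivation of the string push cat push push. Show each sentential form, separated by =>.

S => M M => push M => push cat M M => push cat push M => push cat push push

S => M M   [S ::= M M]
M M => push M   [M ::= push]
push M => push cat M M   [M ::= cat M M]
push cat M M => push cat push M   [M ::= push]
push cat push M => push cat push push   [M ::= push]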